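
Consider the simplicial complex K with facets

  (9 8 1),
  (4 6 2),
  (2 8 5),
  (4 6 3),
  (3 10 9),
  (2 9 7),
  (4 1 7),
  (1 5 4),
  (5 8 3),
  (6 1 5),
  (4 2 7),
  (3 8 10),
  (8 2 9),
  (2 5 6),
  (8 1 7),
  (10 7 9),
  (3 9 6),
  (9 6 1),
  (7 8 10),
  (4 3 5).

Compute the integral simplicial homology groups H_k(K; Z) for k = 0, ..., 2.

H_0 ≅ Z,  H_1 ≅ Z ⊕ Z/2Z,  H_2 = 0.

Take the total order 1 < 2 < 3 < 4 < 5 < 6 < 7 < 8 < 9 < 10 on the vertex set. Then K (dimension 2) consists of the simplices:

  0-simplices (10): [1], [2], [3], [4], [5], [6], [7], [8], [9], [10]
  1-simplices (30): (30 of them)
  2-simplices (20): (20 of them)

Hence C_0 ≅ Z^10, C_1 ≅ Z^30, C_2 ≅ Z^20.

Boundary ∂_1: C_1 → C_0 is given by ∂[p,q] = [q] − [p]. For instance
  ∂[2,5] = [5] − [2].
As a 10×30 matrix over Z this has rank 9, with invariant factors (1,1,1,1,1,1,1,1,1).

The boundary map ∂_2: C_2 → C_1 maps a triangle to the signed sum of its edges. For instance
  ∂[1,7,8] = [7,8] − [1,8] + [1,7],
  ∂[2,4,7] = [4,7] − [2,7] + [2,4].
This gives a 30×20 integer matrix of rank 20; reducing to Smith normal form yields diagonal entries (1,1,1,1,1,1,1,1,1,1,1,1,1,1,1,1,1,1,1,2).

Computing H_k = (kernel of ∂_k) / (image of ∂_{k+1}):

  H_0: rank C_0 − rank ∂_1 = 10 − 9 = 1, and the invariant factors of ∂_1 are all 1, so H_0 ≅ Z.
  H_1: rank ker ∂_1 − rank ∂_2 = (30 − 9) − 20 = 1, and ∂_2 has invariant factor 2 > 1, so H_1 ≅ Z ⊕ Z/2Z.
  H_2: rank ker ∂_2 − rank ∂_3 = (20 − 20) − 0 = 0, and there is no ∂_3, so H_2 ≅ 0.

(K is a triangulation of the Klein bottle.)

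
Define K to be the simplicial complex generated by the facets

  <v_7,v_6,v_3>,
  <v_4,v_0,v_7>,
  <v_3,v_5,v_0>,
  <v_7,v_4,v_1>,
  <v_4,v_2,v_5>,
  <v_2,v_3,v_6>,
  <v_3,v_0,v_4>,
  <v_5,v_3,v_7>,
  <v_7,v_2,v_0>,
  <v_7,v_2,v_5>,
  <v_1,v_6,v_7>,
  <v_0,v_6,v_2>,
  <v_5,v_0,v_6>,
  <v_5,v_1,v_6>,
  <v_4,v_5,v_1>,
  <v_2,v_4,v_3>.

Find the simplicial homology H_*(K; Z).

Order the vertices as v_0 < v_1 < v_2 < v_3 < v_4 < v_5 < v_6 < v_7. Listing each simplex with vertices in this order, K has dimension 2 with simplices:

  0-simplices (8): [v_0], [v_1], [v_2], [v_3], [v_4], [v_5], [v_6], [v_7]
  1-simplices (24): (24 of them)
  2-simplices (16): (16 of them)

giving chain groups C_0 ≅ Z^8, C_1 ≅ Z^24, C_2 ≅ Z^16.

∂_1: C_1 → C_0 maps an edge to its endpoints' difference, ∂[p,q] = q − p. For instance
  ∂[v_3,v_5] = [v_5] − [v_3].
As a 8×24 matrix over Z this has rank 7, with invariant factors (1,1,1,1,1,1,1).

Boundary ∂_2: C_2 → C_1 maps a triangle to the signed sum of its edges. For instance
  ∂[v_0,v_3,v_5] = [v_3,v_5] − [v_0,v_5] + [v_0,v_3],
  ∂[v_1,v_4,v_7] = [v_4,v_7] − [v_1,v_7] + [v_1,v_4].
The resulting 24×16 matrix has rank 15, and its Smith normal form has invariant factors (1,1,1,1,1,1,1,1,1,1,1,1,1,1,1).

Now H_k = ker ∂_k / im ∂_{k+1}, so:

  H_0: rank C_0 − rank ∂_1 = 8 − 7 = 1, and the invariant factors of ∂_1 are all 1, so H_0 = Z.
  H_1: rank ker ∂_1 − rank ∂_2 = (24 − 7) − 15 = 2, and the invariant factors of ∂_2 are all 1, so H_1 = Z^2.
  H_2: rank ker ∂_2 − rank ∂_3 = (16 − 15) − 0 = 1, and there is no ∂_3, so H_2 = Z.

H_0 ≅ Z,  H_1 ≅ Z^2,  H_2 ≅ Z.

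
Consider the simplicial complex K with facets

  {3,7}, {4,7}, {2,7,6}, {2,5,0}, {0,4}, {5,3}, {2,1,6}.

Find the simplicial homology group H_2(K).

H_2 ≅ 0.

Order the vertices as 0 < 1 < 2 < 3 < 4 < 5 < 6 < 7. Listing each simplex with vertices in this order, K has dimension 2 with simplices:

  0-simplices (8): [0], [1], [2], [3], [4], [5], [6], [7]
  1-simplices (12): [0,2], [0,4], [0,5], [1,2], [1,6], [2,5], [2,6], [2,7], [3,5], [3,7], [4,7], [6,7]
  2-simplices (3): [0,2,5], [1,2,6], [2,6,7]

Hence C_0 ≅ Z^8, C_1 ≅ Z^12, C_2 ≅ Z^3.

The boundary map ∂_1: C_1 → C_0 is given by ∂[p,q] = [q] − [p]. For instance
  ∂[0,2] = [2] − [0].
As a 8×12 matrix over Z this has rank 7, with invariant factors (1,1,1,1,1,1,1).

∂_2: C_2 → C_1 acts by ∂[p,q,r] = [q,r] − [p,r] + [p,q]. For instance
  ∂[0,2,5] = [2,5] − [0,5] + [0,2],
  ∂[2,6,7] = [6,7] − [2,7] + [2,6].
As a 12×3 matrix over Z this has rank 3, with invariant factors (1,1,1).

Now H_k = ker ∂_k / im ∂_{k+1}, so:

  H_2: rank ker ∂_2 − rank ∂_3 = (3 − 3) − 0 = 0, and there is no ∂_3, so H_2 = 0.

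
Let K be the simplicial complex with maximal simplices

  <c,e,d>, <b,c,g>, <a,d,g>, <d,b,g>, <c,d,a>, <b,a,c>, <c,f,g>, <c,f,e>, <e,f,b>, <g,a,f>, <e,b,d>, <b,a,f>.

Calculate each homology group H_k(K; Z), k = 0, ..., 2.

H_0 = Z,  H_1 = Z/2Z,  H_2 = 0.

Order the vertices as a < b < c < d < e < f < g. Listing each simplex with vertices in this order, K has dimension 2 with simplices:

  0-simplices (7): a, b, c, d, e, f, g
  1-simplices (18): ab, ac, ad, af, ag, bc, bd, be, bf, bg, cd, ce, cf, cg, de, dg, ef, fg
  2-simplices (12): abc, abf, acd, adg, afg, bcg, bde, bdg, bef, cde, cef, cfg

giving chain groups C_0 ≅ Z^7, C_1 ≅ Z^18, C_2 ≅ Z^12.

Boundary ∂_1: C_1 → C_0 maps an edge to its endpoints' difference, ∂[p,q] = q − p. For instance
  ∂cf = f − c.
The resulting 7×18 matrix has rank 6, and its Smith normal form has invariant factors (1,1,1,1,1,1).

∂_2: C_2 → C_1 acts by ∂[p,q,r] = [q,r] − [p,r] + [p,q]. For instance
  ∂bcg = cg − bg + bc,
  ∂cde = de − ce + cd.
This gives a 18×12 integer matrix of rank 12; reducing to Smith normal form yields diagonal entries (1,1,1,1,1,1,1,1,1,1,1,2).

Now H_k = ker ∂_k / im ∂_{k+1}, so:

  H_0: rank C_0 − rank ∂_1 = 7 − 6 = 1, and the invariant factors of ∂_1 are all 1, so H_0 ≅ Z.
  H_1: rank ker ∂_1 − rank ∂_2 = (18 − 6) − 12 = 0, and ∂_2 has invariant factor 2 > 1, so H_1 ≅ Z/2Z.
  H_2: rank ker ∂_2 − rank ∂_3 = (12 − 12) − 0 = 0, and there is no ∂_3, so H_2 ≅ 0.

As a check, the Euler characteristic is 7 − 18 + 12 = 1, which agrees with 1 − 0 + 0 = 1.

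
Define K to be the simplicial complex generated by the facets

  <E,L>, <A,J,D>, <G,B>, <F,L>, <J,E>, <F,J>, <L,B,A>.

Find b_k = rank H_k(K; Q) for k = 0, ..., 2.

Fix the vertex order A < B < D < E < F < G < J < L and write every simplex with vertices in increasing order. Then dim K = 2 and the simplices of K are:

  0-simplices (8): A, B, D, E, F, G, J, L
  1-simplices (11): AB, AD, AJ, AL, BG, BL, DJ, EJ, EL, FJ, FL
  2-simplices (2): ABL, ADJ

Hence C_0 ≅ Z^8, C_1 ≅ Z^11, C_2 ≅ Z^2.

Boundary ∂_1: C_1 → C_0 maps an edge to its endpoints' difference, ∂[p,q] = q − p.
As a 8×11 matrix over Z this has rank 7, with invariant factors (1,1,1,1,1,1,1).

The boundary map ∂_2: C_2 → C_1 maps a triangle to the signed sum of its edges. For instance
  ∂ADJ = DJ − AJ + AD,
  ∂ABL = BL − AL + AB.
The 11×2 boundary matrix has rank 2 and Smith normal form diag(1,1).

Computing H_k = (kernel of ∂_k) / (image of ∂_{k+1}):

  H_0: rank C_0 − rank ∂_1 = 8 − 7 = 1, and the invariant factors of ∂_1 are all 1, so H_0 ≅ Z.
  H_1: rank ker ∂_1 − rank ∂_2 = (11 − 7) − 2 = 2, and the invariant factors of ∂_2 are all 1, so H_1 ≅ Z^2.
  H_2: rank ker ∂_2 − rank ∂_3 = (2 − 2) − 0 = 0, and there is no ∂_3, so H_2 ≅ 0.

Hence the Betti numbers are b_0 = 1, b_1 = 2, b_2 = 0.

b_0 = 1, b_1 = 2, b_2 = 0.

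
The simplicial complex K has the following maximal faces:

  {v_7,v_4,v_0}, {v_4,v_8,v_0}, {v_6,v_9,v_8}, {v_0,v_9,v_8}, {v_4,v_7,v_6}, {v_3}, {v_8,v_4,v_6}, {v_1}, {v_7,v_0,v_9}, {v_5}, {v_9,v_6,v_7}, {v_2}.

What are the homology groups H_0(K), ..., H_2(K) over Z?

H_0 = Z^5,  H_1 = 0,  H_2 = Z.

We work with the vertex ordering v_0 < v_1 < v_2 < v_3 < v_4 < v_5 < v_6 < v_7 < v_8 < v_9. The simplices of K, each written with vertices in increasing order, are:

  0-simplices (10): [v_0], [v_1], [v_2], [v_3], [v_4], [v_5], [v_6], [v_7], [v_8], [v_9]
  1-simplices (12): [v_0,v_4], [v_0,v_7], [v_0,v_8], [v_0,v_9], [v_4,v_6], [v_4,v_7], [v_4,v_8], [v_6,v_7], [v_6,v_8], [v_6,v_9], [v_7,v_9], [v_8,v_9]
  2-simplices (8): [v_0,v_4,v_7], [v_0,v_4,v_8], [v_0,v_7,v_9], [v_0,v_8,v_9], [v_4,v_6,v_7], [v_4,v_6,v_8], [v_6,v_7,v_9], [v_6,v_8,v_9]

so the chain groups are C_0 ≅ Z^10, C_1 ≅ Z^12, C_2 ≅ Z^8.

Boundary ∂_1: C_1 → C_0 maps an edge to its endpoints' difference, ∂[p,q] = q − p. For instance
  ∂[v_7,v_9] = [v_9] − [v_7].
The 10×12 boundary matrix has rank 5 and Smith normal form diag(1,1,1,1,1).

Boundary ∂_2: C_2 → C_1 sends each 2-simplex [p,q,r] to [q,r] − [p,r] + [p,q]. For instance
  ∂[v_0,v_4,v_7] = [v_4,v_7] − [v_0,v_7] + [v_0,v_4],
  ∂[v_6,v_7,v_9] = [v_7,v_9] − [v_6,v_9] + [v_6,v_7].
The 12×8 boundary matrix has rank 7 and Smith normal form diag(1,1,1,1,1,1,1).

Computing H_k = (kernel of ∂_k) / (image of ∂_{k+1}):

  H_0: rank C_0 − rank ∂_1 = 10 − 5 = 5, and the invariant factors of ∂_1 are all 1, so H_0 = Z^5.
  H_1: rank ker ∂_1 − rank ∂_2 = (12 − 5) − 7 = 0, and the invariant factors of ∂_2 are all 1, so H_1 = 0.
  H_2: rank ker ∂_2 − rank ∂_3 = (8 − 7) − 0 = 1, and there is no ∂_3, so H_2 = Z.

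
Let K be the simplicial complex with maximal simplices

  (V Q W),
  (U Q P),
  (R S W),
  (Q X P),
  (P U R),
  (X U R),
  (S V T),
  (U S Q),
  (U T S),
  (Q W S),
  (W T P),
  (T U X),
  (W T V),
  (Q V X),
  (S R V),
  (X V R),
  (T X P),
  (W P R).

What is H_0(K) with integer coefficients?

H_0 = Z.

Order the vertices as P < Q < R < S < T < U < V < W < X. Listing each simplex with vertices in this order, K has dimension 2 with simplices:

  0-simplices (9): P, Q, R, S, T, U, V, W, X
  1-simplices (27): PQ, PR, PT, PU, PW, PX, QS, QU, QV, QW, QX, RS, RU, RV, RW, RX, ST, SU, SV, SW, TU, TV, TW, TX, UX, VW, VX
  2-simplices (18): PQU, PQX, PRU, PRW, PTW, PTX, QSU, QSW, QVW, QVX, RSV, RSW, RUX, RVX, STU, STV, TUX, TVW

giving chain groups C_0 ≅ Z^9, C_1 ≅ Z^27, C_2 ≅ Z^18.

The boundary map ∂_1: C_1 → C_0 is given by ∂[p,q] = [q] − [p].
The 9×27 boundary matrix has rank 8 and Smith normal form diag(1,1,1,1,1,1,1,1).

∂_2: C_2 → C_1 sends each 2-simplex [p,q,r] to [q,r] − [p,r] + [p,q]. For instance
  ∂RSW = SW − RW + RS,
  ∂QSW = SW − QW + QS.
The 27×18 boundary matrix has rank 18 and Smith normal form diag(1,1,1,1,1,1,1,1,1,1,1,1,1,1,1,1,1,2).

Computing H_k = (kernel of ∂_k) / (image of ∂_{k+1}):

  H_0: rank C_0 − rank ∂_1 = 9 − 8 = 1, and the invariant factors of ∂_1 are all 1, so H_0 ≅ Z.

(K is a triangulation of the Klein bottle.)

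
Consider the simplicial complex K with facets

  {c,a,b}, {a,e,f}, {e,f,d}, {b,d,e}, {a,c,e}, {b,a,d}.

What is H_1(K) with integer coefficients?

Order the vertices as a < b < c < d < e < f. Listing each simplex with vertices in this order, K has dimension 2 with simplices:

  0-simplices (6): a, b, c, d, e, f
  1-simplices (12): ab, ac, ad, ae, af, bc, bd, be, ce, de, df, ef
  2-simplices (6): abc, abd, ace, aef, bde, def

Hence C_0 ≅ Z^6, C_1 ≅ Z^12, C_2 ≅ Z^6.

The boundary map ∂_1: C_1 → C_0 sends each edge [p,q] (with p < q) to q − p. For instance
  ∂ae = e − a.
As a 6×12 matrix over Z this has rank 5, with invariant factors (1,1,1,1,1).

Boundary ∂_2: C_2 → C_1 sends each 2-simplex [p,q,r] to [q,r] − [p,r] + [p,q]. For instance
  ∂abd = bd − ad + ab,
  ∂def = ef − df + de.
The resulting 12×6 matrix has rank 6, and its Smith normal form has invariant factors (1,1,1,1,1,1).

Computing H_k = (kernel of ∂_k) / (image of ∂_{k+1}):

  H_1: rank ker ∂_1 − rank ∂_2 = (12 − 5) − 6 = 1, and the invariant factors of ∂_2 are all 1, so H_1 = Z.

H_1 ≅ Z.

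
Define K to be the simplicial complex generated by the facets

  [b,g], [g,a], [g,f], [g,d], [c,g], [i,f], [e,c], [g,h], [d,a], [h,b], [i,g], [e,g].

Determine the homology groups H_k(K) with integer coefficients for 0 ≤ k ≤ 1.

H_0 ≅ Z,  H_1 ≅ Z^4.

Order the vertices as a < b < c < d < e < f < g < h < i. Listing each simplex with vertices in this order, K has dimension 1 with simplices:

  0-simplices (9): a, b, c, d, e, f, g, h, i
  1-simplices (12): ad, ag, bg, bh, ce, cg, dg, eg, fg, fi, gh, gi

Hence C_0 ≅ Z^9, C_1 ≅ Z^12.

∂_1: C_1 → C_0 sends each edge [p,q] (with p < q) to q − p. For instance
  ∂fg = g − f.
The resulting 9×12 matrix has rank 8, and its Smith normal form has invariant factors (1,1,1,1,1,1,1,1).

Computing H_k = (kernel of ∂_k) / (image of ∂_{k+1}):

  H_0: rank C_0 − rank ∂_1 = 9 − 8 = 1, and the invariant factors of ∂_1 are all 1, so H_0 ≅ Z.
  H_1: rank ker ∂_1 − rank ∂_2 = (12 − 8) − 0 = 4, and there is no ∂_2, so H_1 ≅ Z^4.

As a check, the Euler characteristic is 9 − 12 = -3, which agrees with 1 − 4 = -3.
(K is a triangulation of a wedge of 4 circles.)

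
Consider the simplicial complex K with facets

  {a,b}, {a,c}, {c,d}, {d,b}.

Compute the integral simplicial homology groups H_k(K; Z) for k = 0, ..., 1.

H_0 ≅ Z,  H_1 ≅ Z.

Order the vertices as a < b < c < d. Listing each simplex with vertices in this order, K has dimension 1 with simplices:

  0-simplices (4): a, b, c, d
  1-simplices (4): ab, ac, bd, cd

Hence C_0 ≅ Z^4, C_1 ≅ Z^4.

∂_1: C_1 → C_0 maps an edge to its endpoints' difference, ∂[p,q] = q − p. For instance
  ∂cd = d − c.
As a 4×4 matrix over Z this has rank 3, with invariant factors (1,1,1).

From H_k ≅ ker(∂_k) / im(∂_{k+1}) we obtain:

  H_0: rank C_0 − rank ∂_1 = 4 − 3 = 1, and the invariant factors of ∂_1 are all 1, so H_0 = Z.
  H_1: rank ker ∂_1 − rank ∂_2 = (4 − 3) − 0 = 1, and there is no ∂_2, so H_1 = Z.

(K is a triangulation of the circle S^1.)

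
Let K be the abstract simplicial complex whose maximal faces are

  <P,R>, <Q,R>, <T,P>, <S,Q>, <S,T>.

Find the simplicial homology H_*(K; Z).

H_0 = Z,  H_1 = Z.

Fix the vertex order P < Q < R < S < T and write every simplex with vertices in increasing order. Then dim K = 1 and the simplices of K are:

  0-simplices (5): P, Q, R, S, T
  1-simplices (5): PR, PT, QR, QS, ST

giving chain groups C_0 ≅ Z^5, C_1 ≅ Z^5.

∂_1: C_1 → C_0 maps an edge to its endpoints' difference, ∂[p,q] = q − p. For instance
  ∂ST = T − S.
The 5×5 boundary matrix has rank 4 and Smith normal form diag(1,1,1,1).

Computing H_k = (kernel of ∂_k) / (image of ∂_{k+1}):

  H_0: rank C_0 − rank ∂_1 = 5 − 4 = 1, and the invariant factors of ∂_1 are all 1, so H_0 = Z.
  H_1: rank ker ∂_1 − rank ∂_2 = (5 − 4) − 0 = 1, and there is no ∂_2, so H_1 = Z.

(K is a triangulation of the circle S^1.)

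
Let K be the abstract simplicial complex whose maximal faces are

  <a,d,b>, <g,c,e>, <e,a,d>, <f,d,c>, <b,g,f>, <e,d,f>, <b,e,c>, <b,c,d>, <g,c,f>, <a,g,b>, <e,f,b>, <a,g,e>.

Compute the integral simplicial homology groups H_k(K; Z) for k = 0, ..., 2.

Take the total order a < b < c < d < e < f < g on the vertex set. Then K (dimension 2) consists of the simplices:

  0-simplices (7): a, b, c, d, e, f, g
  1-simplices (18): ab, ad, ae, ag, bc, bd, be, bf, bg, cd, ce, cf, cg, de, df, ef, eg, fg
  2-simplices (12): abd, abg, ade, aeg, bcd, bce, bef, bfg, cdf, ceg, cfg, def

giving chain groups C_0 ≅ Z^7, C_1 ≅ Z^18, C_2 ≅ Z^12.

The boundary map ∂_1: C_1 → C_0 sends each edge [p,q] (with p < q) to q − p. For instance
  ∂fg = g − f.
The 7×18 boundary matrix has rank 6 and Smith normal form diag(1,1,1,1,1,1).

The boundary map ∂_2: C_2 → C_1 sends each 2-simplex [p,q,r] to [q,r] − [p,r] + [p,q]. For instance
  ∂ceg = eg − cg + ce,
  ∂cdf = df − cf + cd.
As a 18×12 matrix over Z this has rank 12, with invariant factors (1,1,1,1,1,1,1,1,1,1,1,2).

From H_k ≅ ker(∂_k) / im(∂_{k+1}) we obtain:

  H_0: rank C_0 − rank ∂_1 = 7 − 6 = 1, and the invariant factors of ∂_1 are all 1, so H_0 ≅ Z.
  H_1: rank ker ∂_1 − rank ∂_2 = (18 − 6) − 12 = 0, and ∂_2 has invariant factor 2 > 1, so H_1 ≅ Z/2.
  H_2: rank ker ∂_2 − rank ∂_3 = (12 − 12) − 0 = 0, and there is no ∂_3, so H_2 ≅ 0.

H_0 ≅ Z,  H_1 ≅ Z/2,  H_2 = 0.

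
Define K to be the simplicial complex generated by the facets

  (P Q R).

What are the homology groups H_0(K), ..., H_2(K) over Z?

H_0 ≅ Z,  H_1 = 0,  H_2 = 0.

Take the total order P < Q < R on the vertex set. Then K (dimension 2) consists of the simplices:

  0-simplices (3): P, Q, R
  1-simplices (3): PQ, PR, QR
  2-simplices (1): PQR

Hence C_0 ≅ Z^3, C_1 ≅ Z^3, C_2 ≅ Z^1.

∂_1: C_1 → C_0 maps an edge to its endpoints' difference, ∂[p,q] = q − p.
As a 3×3 matrix over Z this has rank 2, with invariant factors (1,1).

The boundary map ∂_2: C_2 → C_1 acts by ∂[p,q,r] = [q,r] − [p,r] + [p,q]. For instance
  ∂PQR = QR − PR + PQ.
The 3×1 boundary matrix has rank 1 and Smith normal form diag(1).

Now H_k = ker ∂_k / im ∂_{k+1}, so:

  H_0: rank C_0 − rank ∂_1 = 3 − 2 = 1, and the invariant factors of ∂_1 are all 1, so H_0 = Z.
  H_1: rank ker ∂_1 − rank ∂_2 = (3 − 2) − 1 = 0, and the invariant factors of ∂_2 are all 1, so H_1 = 0.
  H_2: rank ker ∂_2 − rank ∂_3 = (1 − 1) − 0 = 0, and there is no ∂_3, so H_2 = 0.

(K is a triangulation of the 2-simplex.)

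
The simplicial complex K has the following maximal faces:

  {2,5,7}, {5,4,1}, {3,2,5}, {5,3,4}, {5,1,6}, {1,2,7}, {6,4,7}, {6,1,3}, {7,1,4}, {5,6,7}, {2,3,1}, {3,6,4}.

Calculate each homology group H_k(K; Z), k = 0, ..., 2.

Order the vertices as 1 < 2 < 3 < 4 < 5 < 6 < 7. Listing each simplex with vertices in this order, K has dimension 2 with simplices:

  0-simplices (7): [1], [2], [3], [4], [5], [6], [7]
  1-simplices (18): [1,2], [1,3], [1,4], [1,5], [1,6], [1,7], [2,3], [2,5], [2,7], [3,4], [3,5], [3,6], [4,5], [4,6], [4,7], [5,6], [5,7], [6,7]
  2-simplices (12): [1,2,3], [1,2,7], [1,3,6], [1,4,5], [1,4,7], [1,5,6], [2,3,5], [2,5,7], [3,4,5], [3,4,6], [4,6,7], [5,6,7]

giving chain groups C_0 ≅ Z^7, C_1 ≅ Z^18, C_2 ≅ Z^12.

Boundary ∂_1: C_1 → C_0 maps an edge to its endpoints' difference, ∂[p,q] = q − p. For instance
  ∂[4,7] = [7] − [4].
This gives a 7×18 integer matrix of rank 6; reducing to Smith normal form yields diagonal entries (1,1,1,1,1,1).

∂_2: C_2 → C_1 sends each 2-simplex [p,q,r] to [q,r] − [p,r] + [p,q]. For instance
  ∂[1,4,7] = [4,7] − [1,7] + [1,4],
  ∂[1,4,5] = [4,5] − [1,5] + [1,4].
As a 18×12 matrix over Z this has rank 12, with invariant factors (1,1,1,1,1,1,1,1,1,1,1,2).

Now H_k = ker ∂_k / im ∂_{k+1}, so:

  H_0: rank C_0 − rank ∂_1 = 7 − 6 = 1, and the invariant factors of ∂_1 are all 1, so H_0 = Z.
  H_1: rank ker ∂_1 − rank ∂_2 = (18 − 6) − 12 = 0, and ∂_2 has invariant factor 2 > 1, so H_1 = Z/2.
  H_2: rank ker ∂_2 − rank ∂_3 = (12 − 12) − 0 = 0, and there is no ∂_3, so H_2 = 0.

As a check, the Euler characteristic is 7 − 18 + 12 = 1, which agrees with 1 − 0 + 0 = 1.

H_0 ≅ Z,  H_1 ≅ Z/2,  H_2 = 0.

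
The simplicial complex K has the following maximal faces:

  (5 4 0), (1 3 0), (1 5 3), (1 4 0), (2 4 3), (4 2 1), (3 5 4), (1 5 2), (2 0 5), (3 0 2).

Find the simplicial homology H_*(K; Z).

H_0 = Z,  H_1 = Z_2,  H_2 = 0.

Take the total order 0 < 1 < 2 < 3 < 4 < 5 on the vertex set. Then K (dimension 2) consists of the simplices:

  0-simplices (6): [0], [1], [2], [3], [4], [5]
  1-simplices (15): [0,1], [0,2], [0,3], [0,4], [0,5], [1,2], [1,3], [1,4], [1,5], [2,3], [2,4], [2,5], [3,4], [3,5], [4,5]
  2-simplices (10): [0,1,3], [0,1,4], [0,2,3], [0,2,5], [0,4,5], [1,2,4], [1,2,5], [1,3,5], [2,3,4], [3,4,5]

so the chain groups are C_0 ≅ Z^6, C_1 ≅ Z^15, C_2 ≅ Z^10.

Boundary ∂_1: C_1 → C_0 maps an edge to its endpoints' difference, ∂[p,q] = q − p. For instance
  ∂[2,4] = [4] − [2].
This gives a 6×15 integer matrix of rank 5; reducing to Smith normal form yields diagonal entries (1,1,1,1,1).

∂_2: C_2 → C_1 maps a triangle to the signed sum of its edges. For instance
  ∂[1,3,5] = [3,5] − [1,5] + [1,3],
  ∂[1,2,4] = [2,4] − [1,4] + [1,2].
The resulting 15×10 matrix has rank 10, and its Smith normal form has invariant factors (1,1,1,1,1,1,1,1,1,2).

From H_k ≅ ker(∂_k) / im(∂_{k+1}) we obtain:

  H_0: rank C_0 − rank ∂_1 = 6 − 5 = 1, and the invariant factors of ∂_1 are all 1, so H_0 = Z.
  H_1: rank ker ∂_1 − rank ∂_2 = (15 − 5) − 10 = 0, and ∂_2 has invariant factor 2 > 1, so H_1 = Z_2.
  H_2: rank ker ∂_2 − rank ∂_3 = (10 − 10) − 0 = 0, and there is no ∂_3, so H_2 = 0.

As a check, the Euler characteristic is 6 − 15 + 10 = 1, which agrees with 1 − 0 + 0 = 1.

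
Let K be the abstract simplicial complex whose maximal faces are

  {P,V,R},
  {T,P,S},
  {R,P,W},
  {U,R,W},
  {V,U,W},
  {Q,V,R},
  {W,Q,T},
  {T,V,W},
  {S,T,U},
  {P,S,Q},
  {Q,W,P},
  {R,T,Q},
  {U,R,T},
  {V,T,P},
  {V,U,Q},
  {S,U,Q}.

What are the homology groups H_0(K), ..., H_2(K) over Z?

K has 8 vertices, 24 edges, 16 triangles.
rank ∂_0 = 0, rank ∂_1 = 7 ⇒ b_0 = 8 − 0 − 7 = 1; all invariant factors of ∂_1 are 1 so no torsion. So H_0 ≅ Z.
rank ∂_1 = 7, rank ∂_2 = 15 ⇒ b_1 = 24 − 7 − 15 = 2; all invariant factors of ∂_2 are 1 so no torsion. So H_1 ≅ Z^2.
rank ∂_2 = 15, rank ∂_3 = 0 ⇒ b_2 = 16 − 15 − 0 = 1. So H_2 ≅ Z.

H_0 = Z,  H_1 = Z^2,  H_2 = Z.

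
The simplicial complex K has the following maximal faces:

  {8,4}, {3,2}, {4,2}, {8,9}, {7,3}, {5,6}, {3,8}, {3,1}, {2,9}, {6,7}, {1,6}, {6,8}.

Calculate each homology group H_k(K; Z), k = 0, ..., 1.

Take the total order 1 < 2 < 3 < 4 < 5 < 6 < 7 < 8 < 9 on the vertex set. Then K (dimension 1) consists of the simplices:

  0-simplices (9): [1], [2], [3], [4], [5], [6], [7], [8], [9]
  1-simplices (12): [1,3], [1,6], [2,3], [2,4], [2,9], [3,7], [3,8], [4,8], [5,6], [6,7], [6,8], [8,9]

giving chain groups C_0 ≅ Z^9, C_1 ≅ Z^12.

Boundary ∂_1: C_1 → C_0 sends each edge [p,q] (with p < q) to q − p.
The resulting 9×12 matrix has rank 8, and its Smith normal form has invariant factors (1,1,1,1,1,1,1,1).

Reading off H_k = ker ∂_k / im ∂_{k+1}:

  H_0: rank C_0 − rank ∂_1 = 9 − 8 = 1, and the invariant factors of ∂_1 are all 1, so H_0 = Z.
  H_1: rank ker ∂_1 − rank ∂_2 = (12 − 8) − 0 = 4, and there is no ∂_2, so H_1 = Z^4.

As a check, the Euler characteristic is 9 − 12 = -3, which agrees with 1 − 4 = -3.

H_0 ≅ Z,  H_1 ≅ Z^4.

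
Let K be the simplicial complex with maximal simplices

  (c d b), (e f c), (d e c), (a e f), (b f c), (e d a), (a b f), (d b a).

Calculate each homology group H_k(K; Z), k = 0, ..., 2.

Fix the vertex order a < b < c < d < e < f and write every simplex with vertices in increasing order. Then dim K = 2 and the simplices of K are:

  0-simplices (6): a, b, c, d, e, f
  1-simplices (12): ab, ad, ae, af, bc, bd, bf, cd, ce, cf, de, ef
  2-simplices (8): abd, abf, ade, aef, bcd, bcf, cde, cef

Hence C_0 ≅ Z^6, C_1 ≅ Z^12, C_2 ≅ Z^8.

Boundary ∂_1: C_1 → C_0 maps an edge to its endpoints' difference, ∂[p,q] = q − p. For instance
  ∂ef = f − e.
The 6×12 boundary matrix has rank 5 and Smith normal form diag(1,1,1,1,1).

∂_2: C_2 → C_1 maps a triangle to the signed sum of its edges. For instance
  ∂abd = bd − ad + ab,
  ∂bcf = cf − bf + bc.
The 12×8 boundary matrix has rank 7 and Smith normal form diag(1,1,1,1,1,1,1).

Reading off H_k = ker ∂_k / im ∂_{k+1}:

  H_0: rank C_0 − rank ∂_1 = 6 − 5 = 1, and the invariant factors of ∂_1 are all 1, so H_0 = Z.
  H_1: rank ker ∂_1 − rank ∂_2 = (12 − 5) − 7 = 0, and the invariant factors of ∂_2 are all 1, so H_1 = 0.
  H_2: rank ker ∂_2 − rank ∂_3 = (8 − 7) − 0 = 1, and there is no ∂_3, so H_2 = Z.

As a check, the Euler characteristic is 6 − 12 + 8 = 2, which agrees with 1 − 0 + 1 = 2.

H_0 ≅ Z,  H_1 = 0,  H_2 ≅ Z.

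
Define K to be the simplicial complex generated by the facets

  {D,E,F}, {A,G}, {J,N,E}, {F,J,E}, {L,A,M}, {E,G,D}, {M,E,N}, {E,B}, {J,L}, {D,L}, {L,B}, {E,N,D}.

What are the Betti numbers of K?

b_0 = 1, b_1 = 4, b_2 = 0.

Take the total order A < B < D < E < F < G < J < L < M < N on the vertex set. Then K (dimension 2) consists of the simplices:

  0-simplices (10): A, B, D, E, F, G, J, L, M, N
  1-simplices (20): AG, AL, AM, BE, BL, DE, DF, DG, DL, DN, EF, EG, EJ, EM, EN, FJ, JL, JN, LM, MN
  2-simplices (7): ALM, DEF, DEG, DEN, EFJ, EJN, EMN

so the chain groups are C_0 ≅ Z^10, C_1 ≅ Z^20, C_2 ≅ Z^7.

Boundary ∂_1: C_1 → C_0 maps an edge to its endpoints' difference, ∂[p,q] = q − p. For instance
  ∂BE = E − B.
As a 10×20 matrix over Z this has rank 9, with invariant factors (1,1,1,1,1,1,1,1,1).

∂_2: C_2 → C_1 maps a triangle to the signed sum of its edges. For instance
  ∂DEG = EG − DG + DE,
  ∂DEF = EF − DF + DE.
This gives a 20×7 integer matrix of rank 7; reducing to Smith normal form yields diagonal entries (1,1,1,1,1,1,1).

Reading off H_k = ker ∂_k / im ∂_{k+1}:

  H_0: rank C_0 − rank ∂_1 = 10 − 9 = 1, and the invariant factors of ∂_1 are all 1, so H_0 = Z.
  H_1: rank ker ∂_1 − rank ∂_2 = (20 − 9) − 7 = 4, and the invariant factors of ∂_2 are all 1, so H_1 = Z^4.
  H_2: rank ker ∂_2 − rank ∂_3 = (7 − 7) − 0 = 0, and there is no ∂_3, so H_2 = 0.

As a check, the Euler characteristic is 10 − 20 + 7 = -3, which agrees with 1 − 4 + 0 = -3.

Hence the Betti numbers are b_0 = 1, b_1 = 4, b_2 = 0.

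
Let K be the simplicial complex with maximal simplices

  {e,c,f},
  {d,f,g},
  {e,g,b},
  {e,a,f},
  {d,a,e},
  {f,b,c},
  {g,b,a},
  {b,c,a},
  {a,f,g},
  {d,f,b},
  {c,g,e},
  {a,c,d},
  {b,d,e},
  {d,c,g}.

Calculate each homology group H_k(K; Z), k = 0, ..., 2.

Fix the vertex order a < b < c < d < e < f < g and write every simplex with vertices in increasing order. Then dim K = 2 and the simplices of K are:

  0-simplices (7): a, b, c, d, e, f, g
  1-simplices (21): ab, ac, ad, ae, af, ag, bc, bd, be, bf, bg, cd, ce, cf, cg, de, df, dg, ef, eg, fg
  2-simplices (14): abc, abg, acd, ade, aef, afg, bcf, bde, bdf, beg, cdg, cef, ceg, dfg

giving chain groups C_0 ≅ Z^7, C_1 ≅ Z^21, C_2 ≅ Z^14.

Boundary ∂_1: C_1 → C_0 is given by ∂[p,q] = [q] − [p].
As a 7×21 matrix over Z this has rank 6, with invariant factors (1,1,1,1,1,1).

The boundary map ∂_2: C_2 → C_1 sends each 2-simplex [p,q,r] to [q,r] − [p,r] + [p,q]. For instance
  ∂abc = bc − ac + ab,
  ∂cef = ef − cf + ce.
The 21×14 boundary matrix has rank 13 and Smith normal form diag(1,1,1,1,1,1,1,1,1,1,1,1,1).

Now H_k = ker ∂_k / im ∂_{k+1}, so:

  H_0: rank C_0 − rank ∂_1 = 7 − 6 = 1, and the invariant factors of ∂_1 are all 1, so H_0 = Z.
  H_1: rank ker ∂_1 − rank ∂_2 = (21 − 6) − 13 = 2, and the invariant factors of ∂_2 are all 1, so H_1 = Z^2.
  H_2: rank ker ∂_2 − rank ∂_3 = (14 − 13) − 0 = 1, and there is no ∂_3, so H_2 = Z.

H_0 ≅ Z,  H_1 ≅ Z^2,  H_2 ≅ Z.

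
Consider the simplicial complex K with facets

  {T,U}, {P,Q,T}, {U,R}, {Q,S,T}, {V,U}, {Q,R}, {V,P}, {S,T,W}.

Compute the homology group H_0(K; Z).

H_0 ≅ Z.

Order the vertices as P < Q < R < S < T < U < V < W. Listing each simplex with vertices in this order, K has dimension 2 with simplices:

  0-simplices (8): P, Q, R, S, T, U, V, W
  1-simplices (12): PQ, PT, PV, QR, QS, QT, RU, ST, SW, TU, TW, UV
  2-simplices (3): PQT, QST, STW

giving chain groups C_0 ≅ Z^8, C_1 ≅ Z^12, C_2 ≅ Z^3.

Boundary ∂_1: C_1 → C_0 sends each edge [p,q] (with p < q) to q − p. For instance
  ∂RU = U − R.
This gives a 8×12 integer matrix of rank 7; reducing to Smith normal form yields diagonal entries (1,1,1,1,1,1,1).

The boundary map ∂_2: C_2 → C_1 maps a triangle to the signed sum of its edges. For instance
  ∂PQT = QT − PT + PQ,
  ∂STW = TW − SW + ST.
As a 12×3 matrix over Z this has rank 3, with invariant factors (1,1,1).

Now H_k = ker ∂_k / im ∂_{k+1}, so:

  H_0: rank C_0 − rank ∂_1 = 8 − 7 = 1, and the invariant factors of ∂_1 are all 1, so H_0 ≅ Z.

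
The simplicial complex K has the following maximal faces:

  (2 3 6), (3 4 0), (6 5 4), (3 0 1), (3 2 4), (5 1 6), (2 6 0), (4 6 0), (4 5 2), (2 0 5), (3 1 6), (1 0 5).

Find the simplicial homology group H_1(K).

H_1 = Z/2.

Order the vertices as 0 < 1 < 2 < 3 < 4 < 5 < 6. Listing each simplex with vertices in this order, K has dimension 2 with simplices:

  0-simplices (7): [0], [1], [2], [3], [4], [5], [6]
  1-simplices (18): [0,1], [0,2], [0,3], [0,4], [0,5], [0,6], [1,3], [1,5], [1,6], [2,3], [2,4], [2,5], [2,6], [3,4], [3,6], [4,5], [4,6], [5,6]
  2-simplices (12): [0,1,3], [0,1,5], [0,2,5], [0,2,6], [0,3,4], [0,4,6], [1,3,6], [1,5,6], [2,3,4], [2,3,6], [2,4,5], [4,5,6]

Hence C_0 ≅ Z^7, C_1 ≅ Z^18, C_2 ≅ Z^12.

The boundary map ∂_1: C_1 → C_0 is given by ∂[p,q] = [q] − [p].
As a 7×18 matrix over Z this has rank 6, with invariant factors (1,1,1,1,1,1).

The boundary map ∂_2: C_2 → C_1 acts by ∂[p,q,r] = [q,r] − [p,r] + [p,q]. For instance
  ∂[2,4,5] = [4,5] − [2,5] + [2,4],
  ∂[0,3,4] = [3,4] − [0,4] + [0,3].
This gives a 18×12 integer matrix of rank 12; reducing to Smith normal form yields diagonal entries (1,1,1,1,1,1,1,1,1,1,1,2).

Now H_k = ker ∂_k / im ∂_{k+1}, so:

  H_1: rank ker ∂_1 − rank ∂_2 = (18 − 6) − 12 = 0, and ∂_2 has invariant factor 2 > 1, so H_1 = Z/2.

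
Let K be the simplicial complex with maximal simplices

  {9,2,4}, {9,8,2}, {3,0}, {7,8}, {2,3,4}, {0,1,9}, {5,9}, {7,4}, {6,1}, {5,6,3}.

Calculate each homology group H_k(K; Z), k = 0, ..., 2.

K has 10 vertices, 18 edges, 5 triangles.
rank ∂_0 = 0, rank ∂_1 = 9 ⇒ b_0 = 10 − 0 − 9 = 1; all invariant factors of ∂_1 are 1 so no torsion. So H_0 ≅ Z.
rank ∂_1 = 9, rank ∂_2 = 5 ⇒ b_1 = 18 − 9 − 5 = 4; all invariant factors of ∂_2 are 1 so no torsion. So H_1 ≅ Z^4.
rank ∂_2 = 5, rank ∂_3 = 0 ⇒ b_2 = 5 − 5 − 0 = 0. So H_2 ≅ 0.

H_0 ≅ Z,  H_1 ≅ Z^4,  H_2 = 0.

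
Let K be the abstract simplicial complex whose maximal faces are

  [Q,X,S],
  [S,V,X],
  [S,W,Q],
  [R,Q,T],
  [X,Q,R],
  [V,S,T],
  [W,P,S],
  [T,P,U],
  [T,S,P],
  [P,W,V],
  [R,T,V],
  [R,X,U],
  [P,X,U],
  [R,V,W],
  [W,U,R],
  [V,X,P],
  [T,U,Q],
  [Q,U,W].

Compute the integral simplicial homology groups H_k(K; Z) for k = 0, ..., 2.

H_0 ≅ Z,  H_1 ≅ Z ⊕ Z_2,  H_2 = 0.

K has 9 vertices, 27 edges, 18 triangles.
rank ∂_0 = 0, rank ∂_1 = 8 ⇒ b_0 = 9 − 0 − 8 = 1; all invariant factors of ∂_1 are 1 so no torsion. So H_0 ≅ Z.
rank ∂_1 = 8, rank ∂_2 = 18 ⇒ b_1 = 27 − 8 − 18 = 1; ∂_2 has invariant factor(s) [2] giving torsion. So H_1 ≅ Z ⊕ Z_2.
rank ∂_2 = 18, rank ∂_3 = 0 ⇒ b_2 = 18 − 18 − 0 = 0. So H_2 ≅ 0.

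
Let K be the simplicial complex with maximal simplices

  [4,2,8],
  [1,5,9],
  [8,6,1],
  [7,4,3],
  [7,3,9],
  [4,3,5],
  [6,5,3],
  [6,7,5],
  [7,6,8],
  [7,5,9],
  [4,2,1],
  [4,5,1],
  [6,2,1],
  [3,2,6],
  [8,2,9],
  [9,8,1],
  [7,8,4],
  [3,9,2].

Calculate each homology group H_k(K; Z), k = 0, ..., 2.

We work with the vertex ordering 1 < 2 < 3 < 4 < 5 < 6 < 7 < 8 < 9. The simplices of K, each written with vertices in increasing order, are:

  0-simplices (9): [1], [2], [3], [4], [5], [6], [7], [8], [9]
  1-simplices (27): (27 of them)
  2-simplices (18): [1,2,4], [1,2,6], [1,4,5], [1,5,9], [1,6,8], [1,8,9], [2,3,6], [2,3,9], [2,4,8], [2,8,9], [3,4,5], [3,4,7], [3,5,6], [3,7,9], [4,7,8], [5,6,7], [5,7,9], [6,7,8]

Hence C_0 ≅ Z^9, C_1 ≅ Z^27, C_2 ≅ Z^18.

∂_1: C_1 → C_0 is given by ∂[p,q] = [q] − [p]. For instance
  ∂[1,4] = [4] − [1].
As a 9×27 matrix over Z this has rank 8, with invariant factors (1,1,1,1,1,1,1,1).

The boundary map ∂_2: C_2 → C_1 maps a triangle to the signed sum of its edges. For instance
  ∂[5,7,9] = [7,9] − [5,9] + [5,7],
  ∂[3,4,7] = [4,7] − [3,7] + [3,4].
The resulting 27×18 matrix has rank 18, and its Smith normal form has invariant factors (1,1,1,1,1,1,1,1,1,1,1,1,1,1,1,1,1,2).

Reading off H_k = ker ∂_k / im ∂_{k+1}:

  H_0: rank C_0 − rank ∂_1 = 9 − 8 = 1, and the invariant factors of ∂_1 are all 1, so H_0 = Z.
  H_1: rank ker ∂_1 − rank ∂_2 = (27 − 8) − 18 = 1, and ∂_2 has invariant factor 2 > 1, so H_1 = Z ⊕ Z_2.
  H_2: rank ker ∂_2 − rank ∂_3 = (18 − 18) − 0 = 0, and there is no ∂_3, so H_2 = 0.

As a check, the Euler characteristic is 9 − 27 + 18 = 0, which agrees with 1 − 1 + 0 = 0.
(K is a triangulation of the Klein bottle.)

H_0 = Z,  H_1 = Z ⊕ Z_2,  H_2 = 0.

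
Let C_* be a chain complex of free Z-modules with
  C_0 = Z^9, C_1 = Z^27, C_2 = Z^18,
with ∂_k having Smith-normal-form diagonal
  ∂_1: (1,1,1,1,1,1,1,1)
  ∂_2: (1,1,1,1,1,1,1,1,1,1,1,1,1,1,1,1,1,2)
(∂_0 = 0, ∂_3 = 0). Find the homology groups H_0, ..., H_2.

H_0 = Z,  H_1 = Z × Z/2,  H_2 = 0.

H_0: b_0 = 9 − 0 − 8 = 1; torsion from ∂_1 factors > 1: none. So H_0 = Z.
H_1: b_1 = 27 − 8 − 18 = 1; torsion from ∂_2 factors > 1: [2]. So H_1 = Z × Z/2.
H_2: b_2 = 18 − 18 − 0 = 0; torsion from ∂_3 factors > 1: none. So H_2 = 0.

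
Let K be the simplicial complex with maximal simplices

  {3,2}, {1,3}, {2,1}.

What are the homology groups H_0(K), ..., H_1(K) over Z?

H_0 = Z,  H_1 = Z.

K has 3 vertices, 3 edges.
rank ∂_0 = 0, rank ∂_1 = 2 ⇒ b_0 = 3 − 0 − 2 = 1; all invariant factors of ∂_1 are 1 so no torsion. So H_0 = Z.
rank ∂_1 = 2, rank ∂_2 = 0 ⇒ b_1 = 3 − 2 − 0 = 1. So H_1 = Z.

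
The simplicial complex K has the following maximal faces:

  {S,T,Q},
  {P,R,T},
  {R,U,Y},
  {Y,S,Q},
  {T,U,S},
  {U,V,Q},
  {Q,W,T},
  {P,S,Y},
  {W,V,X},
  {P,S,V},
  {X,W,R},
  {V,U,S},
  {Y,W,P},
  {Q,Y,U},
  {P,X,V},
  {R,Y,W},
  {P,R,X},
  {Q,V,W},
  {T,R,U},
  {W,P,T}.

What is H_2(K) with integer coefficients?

Order the vertices as P < Q < R < S < T < U < V < W < X < Y. Listing each simplex with vertices in this order, K has dimension 2 with simplices:

  0-simplices (10): P, Q, R, S, T, U, V, W, X, Y
  1-simplices (30): PR, PS, PT, PV, PW, PX, PY, QS, QT, QU, QV, QW, QY, RT, RU, RW, RX, RY, ST, SU, SV, SY, TU, TW, UV, UY, VW, VX, WX, WY
  2-simplices (20): PRT, PRX, PSV, PSY, PTW, PVX, PWY, QST, QSY, QTW, QUV, QUY, QVW, RTU, RUY, RWX, RWY, STU, SUV, VWX

giving chain groups C_0 ≅ Z^10, C_1 ≅ Z^30, C_2 ≅ Z^20.

Boundary ∂_1: C_1 → C_0 is given by ∂[p,q] = [q] − [p].
The 10×30 boundary matrix has rank 9 and Smith normal form diag(1,1,1,1,1,1,1,1,1).

∂_2: C_2 → C_1 sends each 2-simplex [p,q,r] to [q,r] − [p,r] + [p,q]. For instance
  ∂RWY = WY − RY + RW,
  ∂PVX = VX − PX + PV.
As a 30×20 matrix over Z this has rank 20, with invariant factors (1,1,1,1,1,1,1,1,1,1,1,1,1,1,1,1,1,1,1,2).

Now H_k = ker ∂_k / im ∂_{k+1}, so:

  H_2: rank ker ∂_2 − rank ∂_3 = (20 − 20) − 0 = 0, and there is no ∂_3, so H_2 = 0.

(K is a triangulation of the Klein bottle.)

H_2 ≅ 0.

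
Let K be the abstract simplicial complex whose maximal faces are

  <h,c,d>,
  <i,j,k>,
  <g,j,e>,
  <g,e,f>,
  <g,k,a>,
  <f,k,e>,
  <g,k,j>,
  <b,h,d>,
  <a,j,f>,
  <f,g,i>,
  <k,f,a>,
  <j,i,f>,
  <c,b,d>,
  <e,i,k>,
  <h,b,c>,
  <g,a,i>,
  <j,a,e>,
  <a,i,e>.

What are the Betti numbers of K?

b_0 = 2, b_1 = 2, b_2 = 2.

Order the vertices as a < b < c < d < e < f < g < h < i < j < k. Listing each simplex with vertices in this order, K has dimension 2 with simplices:

  0-simplices (11): a, b, c, d, e, f, g, h, i, j, k
  1-simplices (27): ae, af, ag, ai, aj, ak, bc, bd, bh, cd, ch, dh, ef, eg, ei, ej, ek, fg, fi, fj, fk, gi, gj, gk, ij, ik, jk
  2-simplices (18): aei, aej, afj, afk, agi, agk, bcd, bch, bdh, cdh, efg, efk, egj, eik, fgi, fij, gjk, ijk

giving chain groups C_0 ≅ Z^11, C_1 ≅ Z^27, C_2 ≅ Z^18.

Boundary ∂_1: C_1 → C_0 maps an edge to its endpoints' difference, ∂[p,q] = q − p. For instance
  ∂bc = c − b.
The resulting 11×27 matrix has rank 9, and its Smith normal form has invariant factors (1,1,1,1,1,1,1,1,1).

∂_2: C_2 → C_1 maps a triangle to the signed sum of its edges. For instance
  ∂efg = fg − eg + ef,
  ∂afk = fk − ak + af.
The resulting 27×18 matrix has rank 16, and its Smith normal form has invariant factors (1,1,1,1,1,1,1,1,1,1,1,1,1,1,1,1).

From H_k ≅ ker(∂_k) / im(∂_{k+1}) we obtain:

  H_0: rank C_0 − rank ∂_1 = 11 − 9 = 2, and the invariant factors of ∂_1 are all 1, so H_0 = Z^2.
  H_1: rank ker ∂_1 − rank ∂_2 = (27 − 9) − 16 = 2, and the invariant factors of ∂_2 are all 1, so H_1 = Z^2.
  H_2: rank ker ∂_2 − rank ∂_3 = (18 − 16) − 0 = 2, and there is no ∂_3, so H_2 = Z^2.

Hence the Betti numbers are b_0 = 2, b_1 = 2, b_2 = 2.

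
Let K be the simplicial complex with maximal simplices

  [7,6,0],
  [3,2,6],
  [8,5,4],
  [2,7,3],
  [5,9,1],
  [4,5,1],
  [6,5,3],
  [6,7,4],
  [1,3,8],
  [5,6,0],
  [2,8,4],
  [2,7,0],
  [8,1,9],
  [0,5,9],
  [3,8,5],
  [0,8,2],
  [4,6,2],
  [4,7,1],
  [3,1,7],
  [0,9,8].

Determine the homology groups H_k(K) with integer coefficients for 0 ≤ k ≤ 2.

Fix the vertex order 0 < 1 < 2 < 3 < 4 < 5 < 6 < 7 < 8 < 9 and write every simplex with vertices in increasing order. Then dim K = 2 and the simplices of K are:

  0-simplices (10): [0], [1], [2], [3], [4], [5], [6], [7], [8], [9]
  1-simplices (30): (30 of them)
  2-simplices (20): (20 of them)

Hence C_0 ≅ Z^10, C_1 ≅ Z^30, C_2 ≅ Z^20.

The boundary map ∂_1: C_1 → C_0 maps an edge to its endpoints' difference, ∂[p,q] = q − p.
The 10×30 boundary matrix has rank 9 and Smith normal form diag(1,1,1,1,1,1,1,1,1).

Boundary ∂_2: C_2 → C_1 maps a triangle to the signed sum of its edges. For instance
  ∂[2,3,6] = [3,6] − [2,6] + [2,3],
  ∂[0,2,7] = [2,7] − [0,7] + [0,2].
As a 30×20 matrix over Z this has rank 20, with invariant factors (1,1,1,1,1,1,1,1,1,1,1,1,1,1,1,1,1,1,1,2).

Computing H_k = (kernel of ∂_k) / (image of ∂_{k+1}):

  H_0: rank C_0 − rank ∂_1 = 10 − 9 = 1, and the invariant factors of ∂_1 are all 1, so H_0 = Z.
  H_1: rank ker ∂_1 − rank ∂_2 = (30 − 9) − 20 = 1, and ∂_2 has invariant factor 2 > 1, so H_1 = Z ⊕ Z_2.
  H_2: rank ker ∂_2 − rank ∂_3 = (20 − 20) − 0 = 0, and there is no ∂_3, so H_2 = 0.

(K is a triangulation of the Klein bottle.)

H_0 = Z,  H_1 = Z ⊕ Z_2,  H_2 = 0.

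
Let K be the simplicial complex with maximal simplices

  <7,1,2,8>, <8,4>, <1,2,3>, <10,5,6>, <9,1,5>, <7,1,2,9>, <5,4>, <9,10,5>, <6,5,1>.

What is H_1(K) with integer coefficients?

H_1 = Z.

Fix the vertex order 1 < 2 < 3 < 4 < 5 < 6 < 7 < 8 < 9 < 10 and write every simplex with vertices in increasing order. Then dim K = 3 and the simplices of K are:

  0-simplices (10): [1], [2], [3], [4], [5], [6], [7], [8], [9], [10]
  1-simplices (20): [1,2], [1,3], [1,5], [1,6], [1,7], [1,8], [1,9], [2,3], [2,7], [2,8], [2,9], [4,5], [4,8], [5,6], [5,9], [5,10], [6,10], [7,8], [7,9], [9,10]
  2-simplices (12): [1,2,3], [1,2,7], [1,2,8], [1,2,9], [1,5,6], [1,5,9], [1,7,8], [1,7,9], [2,7,8], [2,7,9], [5,6,10], [5,9,10]
  3-simplices (2): [1,2,7,8], [1,2,7,9]

Hence C_0 ≅ Z^10, C_1 ≅ Z^20, C_2 ≅ Z^12, C_3 ≅ Z^2.

∂_1: C_1 → C_0 is given by ∂[p,q] = [q] − [p].
This gives a 10×20 integer matrix of rank 9; reducing to Smith normal form yields diagonal entries (1,1,1,1,1,1,1,1,1).

Boundary ∂_2: C_2 → C_1 maps a triangle to the signed sum of its edges. For instance
  ∂[1,5,6] = [5,6] − [1,6] + [1,5],
  ∂[1,2,3] = [2,3] − [1,3] + [1,2].
The resulting 20×12 matrix has rank 10, and its Smith normal form has invariant factors (1,1,1,1,1,1,1,1,1,1).

The boundary map ∂_3: C_3 → C_2 sends each 3-simplex σ to the alternating sum Σ_i (−1)^i (σ with its i-th vertex removed). For instance
  ∂[1,2,7,8] = [2,7,8] − [1,7,8] + [1,2,8] − [1,2,7],
  ∂[1,2,7,9] = [2,7,9] − [1,7,9] + [1,2,9] − [1,2,7].
This gives a 12×2 integer matrix of rank 2; reducing to Smith normal form yields diagonal entries (1,1).

Reading off H_k = ker ∂_k / im ∂_{k+1}:

  H_1: rank ker ∂_1 − rank ∂_2 = (20 − 9) − 10 = 1, and the invariant factors of ∂_2 are all 1, so H_1 ≅ Z.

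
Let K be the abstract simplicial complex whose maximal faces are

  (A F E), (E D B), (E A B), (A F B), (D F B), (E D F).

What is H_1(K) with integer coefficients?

K has 5 vertices, 9 edges, 6 triangles.
rank ∂_1 = 4, rank ∂_2 = 5 ⇒ b_1 = 9 − 4 − 5 = 0; all invariant factors of ∂_2 are 1 so no torsion. So H_1 = 0.

H_1 = 0.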